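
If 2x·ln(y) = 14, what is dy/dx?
Take d/dx of both sides. Since y is implicitly a function of x, the chain rule attaches a y' = dy/dx factor whenever we differentiate through y.

Set F(x, y) = (left side) − (right side), so the curve is F = 0. Differentiating each term of F:
  d/dx[2x·ln(y)] = 2x·y'/y + 2ln(y)
  d/dx[-14] = 0

Collecting, the y'-free part is the partial derivative in x and the y' coefficient is the partial derivative in y:
  ∂F/∂x = 2ln(y)
  ∂F/∂y = 2x/y

so d/dx[F(x, y(x))] = ∂F/∂x + (∂F/∂y)·y' = 0. Rearranging,
  dy/dx = -(∂F/∂x)/(∂F/∂y) = -(2ln(y))/(2x/y) = -y·ln(y)/x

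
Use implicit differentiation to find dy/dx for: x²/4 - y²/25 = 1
Take d/dx of both sides. Since y is implicitly a function of x, the chain rule attaches a y' = dy/dx factor whenever we differentiate through y.

Set F(x, y) = (left side) − (right side), so the curve is F = 0. Differentiating each term of F:
  d/dx[x^2/4] = x/2
  d/dx[-y^2/25] = -2y·y'/25
  d/dx[-1] = 0

Collecting, the y'-free part is the partial derivative in x and the y' coefficient is the partial derivative in y:
  ∂F/∂x = x/2
  ∂F/∂y = -2y/25

so d/dx[F(x, y(x))] = ∂F/∂x + (∂F/∂y)·y' = 0. Rearranging,
  dy/dx = -(∂F/∂x)/(∂F/∂y) = -(x/2)/(-2y/25) = 25x/(4y)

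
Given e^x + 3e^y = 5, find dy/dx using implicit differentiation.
Differentiate the relation implicitly: treat y = y(x) and apply the chain rule, so every y-derivative picks up a y' = dy/dx factor.

With everything moved to the left-hand side, differentiate term by term:
  d/dx[e^(x)] = e^(x)
  d/dx[3e^(y)] = 3·y'·e^(y)
  d/dx[-5] = 0

Separating the contributions that come from x directly and those that come through y:
  without y':      e^(x)
  multiplying y':  3e^(y)

so (e^(x)) + (3e^(y))·y' = 0, and therefore
  dy/dx = -(e^(x))/(3e^(y)) = -e^(x - y)/3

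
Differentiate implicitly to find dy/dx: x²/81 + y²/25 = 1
Apply d/dx to both sides, remembering that y depends on x. Each occurrence of y therefore brings in a y' = dy/dx via the chain rule.

With F(x, y) equal to the left-hand side minus the right, differentiate F term by term:
  d/dx[x^2/81] = 2x/81
  d/dx[y^2/25] = 2y·y'/25
  d/dx[-1] = 0
Adding these up, d/dx[F] = 0 becomes
  (2x/81) + (2y/25)·y' = 0,
so isolating y',
  dy/dx = -(2x/81)/(2y/25) = -25x/(81y)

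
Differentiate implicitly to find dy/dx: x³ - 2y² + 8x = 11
Differentiate the relation implicitly: treat y = y(x) and apply the chain rule, so every y-derivative picks up a y' = dy/dx factor.

With everything moved to the left-hand side, differentiate term by term:
  d/dx[x^3] = 3x^2
  d/dx[8x] = 8
  d/dx[-2y^2] = -4y·y'
  d/dx[-11] = 0

Separating the contributions that come from x directly and those that come through y:
  without y':      3x^2 + 8
  multiplying y':  -4y

so (3x^2 + 8) + (-4y)·y' = 0, and therefore
  dy/dx = -(3x^2 + 8)/(-4y) = (3x^2 + 8)/(4y)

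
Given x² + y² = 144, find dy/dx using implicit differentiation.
Differentiate the relation implicitly: treat y = y(x) and apply the chain rule, so every y-derivative picks up a y' = dy/dx factor.

With everything moved to the left-hand side, differentiate term by term:
  d/dx[x^2] = 2x
  d/dx[y^2] = 2y·y'
  d/dx[-144] = 0

Separating the contributions that come from x directly and those that come through y:
  without y':      2x
  multiplying y':  2y

so (2x) + (2y)·y' = 0, and therefore
  dy/dx = -(2x)/(2y) = -x/y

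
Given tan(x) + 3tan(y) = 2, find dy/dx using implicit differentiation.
Apply d/dx to both sides, remembering that y depends on x. Each occurrence of y therefore brings in a y' = dy/dx via the chain rule.

With F(x, y) equal to the left-hand side minus the right, differentiate F term by term:
  d/dx[tan(x)] = tan(x)^2 + 1
  d/dx[3tan(y)] = 3·y'(tan(y)^2 + 1)
  d/dx[-2] = 0
Adding these up, d/dx[F] = 0 becomes
  (tan(x)^2 + 1) + (3tan(y)^2 + 3)·y' = 0,
so isolating y',
  dy/dx = -(tan(x)^2 + 1)/(3tan(y)^2 + 3) = -cos(y)^2/(3cos(x)^2)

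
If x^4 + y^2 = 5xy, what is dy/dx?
Differentiate the relation implicitly: treat y = y(x) and apply the chain rule, so every y-derivative picks up a y' = dy/dx factor.

With everything moved to the left-hand side, differentiate term by term:
  d/dx[x^4] = 4x^3
  d/dx[-5xy] = -5x·y' - 5y
  d/dx[y^2] = 2y·y'

Separating the contributions that come from x directly and those that come through y:
  without y':      4x^3 - 5y
  multiplying y':  -5x + 2y

so (4x^3 - 5y) + (-5x + 2y)·y' = 0, and therefore
  dy/dx = -(4x^3 - 5y)/(-5x + 2y) = (4x^3 - 5y)/(5x - 2y)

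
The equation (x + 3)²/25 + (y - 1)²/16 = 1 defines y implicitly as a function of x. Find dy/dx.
Apply d/dx to both sides, remembering that y depends on x. Each occurrence of y therefore brings in a y' = dy/dx via the chain rule.

With F(x, y) equal to the left-hand side minus the right, differentiate F term by term:
  d/dx[(x + 3)^2/25] = 2x/25 + 6/25
  d/dx[(y - 1)^2/16] = y'(y - 1)/8
  d/dx[-1] = 0
Adding these up, d/dx[F] = 0 becomes
  (2x/25 + 6/25) + (y/8 - 1/8)·y' = 0,
so isolating y',
  dy/dx = -(2x/25 + 6/25)/(y/8 - 1/8)
        = -(2(x + 3)/25)/((y - 1)/8) = 16(-x - 3)/(25(y - 1))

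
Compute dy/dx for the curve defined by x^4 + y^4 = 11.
Take d/dx of both sides. Since y is implicitly a function of x, the chain rule attaches a y' = dy/dx factor whenever we differentiate through y.

Set F(x, y) = (left side) − (right side), so the curve is F = 0. Differentiating each term of F:
  d/dx[x^4] = 4x^3
  d/dx[y^4] = 4y^3·y'
  d/dx[-11] = 0

Collecting, the y'-free part is the partial derivative in x and the y' coefficient is the partial derivative in y:
  ∂F/∂x = 4x^3
  ∂F/∂y = 4y^3

so d/dx[F(x, y(x))] = ∂F/∂x + (∂F/∂y)·y' = 0. Rearranging,
  dy/dx = -(∂F/∂x)/(∂F/∂y) = -(4x^3)/(4y^3) = -x^3/y^3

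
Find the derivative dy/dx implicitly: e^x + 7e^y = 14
Take d/dx of both sides. Since y is implicitly a function of x, the chain rule attaches a y' = dy/dx factor whenever we differentiate through y.

Set F(x, y) = (left side) − (right side), so the curve is F = 0. Differentiating each term of F:
  d/dx[e^(x)] = e^(x)
  d/dx[7e^(y)] = 7·y'·e^(y)
  d/dx[-14] = 0

Collecting, the y'-free part is the partial derivative in x and the y' coefficient is the partial derivative in y:
  ∂F/∂x = e^(x)
  ∂F/∂y = 7e^(y)

so d/dx[F(x, y(x))] = ∂F/∂x + (∂F/∂y)·y' = 0. Rearranging,
  dy/dx = -(∂F/∂x)/(∂F/∂y) = -(e^(x))/(7e^(y)) = -e^(x - y)/7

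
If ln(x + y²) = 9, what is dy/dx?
Differentiate both sides with respect to x, treating y as y(x). By the chain rule, any term containing y contributes a factor of y' = dy/dx when we differentiate it.

Move every term to one side and write the relation as F(x, y) = 0. Term by term,
  d/dx[ln(x + y^2)] = (2y·y' + 1)/(x + y^2)
  d/dx[-9] = 0

The pieces without y' make up ∂F/∂x and the coefficient of y' is ∂F/∂y:
  ∂F/∂x = 1/(x + y^2),
  ∂F/∂y = 2y/(x + y^2).

Since d/dx[F] = ∂F/∂x + (∂F/∂y)·y' = 0, solve for y':
  (∂F/∂y)·y' = -∂F/∂x
  dy/dx = -(∂F/∂x)/(∂F/∂y) = -(1/(x + y^2))/(2y/(x + y^2)) = -1/(2y)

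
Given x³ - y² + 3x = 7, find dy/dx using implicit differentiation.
Apply d/dx to both sides, remembering that y depends on x. Each occurrence of y therefore brings in a y' = dy/dx via the chain rule.

With F(x, y) equal to the left-hand side minus the right, differentiate F term by term:
  d/dx[x^3] = 3x^2
  d/dx[3x] = 3
  d/dx[-y^2] = -2y·y'
  d/dx[-7] = 0
Adding these up, d/dx[F] = 0 becomes
  (3x^2 + 3) + (-2y)·y' = 0,
so isolating y',
  dy/dx = -(3x^2 + 3)/(-2y) = 3(x^2 + 1)/(2y)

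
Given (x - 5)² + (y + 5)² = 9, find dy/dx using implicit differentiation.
Apply d/dx to both sides, remembering that y depends on x. Each occurrence of y therefore brings in a y' = dy/dx via the chain rule.

With F(x, y) equal to the left-hand side minus the right, differentiate F term by term:
  d/dx[(x - 5)^2] = 2x - 10
  d/dx[(y + 5)^2] = 2·y'(y + 5)
  d/dx[-9] = 0
Adding these up, d/dx[F] = 0 becomes
  (2x - 10) + (2y + 10)·y' = 0,
so isolating y',
  dy/dx = -(2x - 10)/(2y + 10) = (5 - x)/(y + 5)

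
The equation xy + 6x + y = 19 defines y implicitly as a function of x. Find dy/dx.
Take d/dx of both sides. Since y is implicitly a function of x, the chain rule attaches a y' = dy/dx factor whenever we differentiate through y.

Set F(x, y) = (left side) − (right side), so the curve is F = 0. Differentiating each term of F:
  d/dx[xy] = x·y' + y
  d/dx[6x] = 6
  d/dx[y] = y'
  d/dx[-19] = 0

Collecting, the y'-free part is the partial derivative in x and the y' coefficient is the partial derivative in y:
  ∂F/∂x = y + 6
  ∂F/∂y = x + 1

so d/dx[F(x, y(x))] = ∂F/∂x + (∂F/∂y)·y' = 0. Rearranging,
  dy/dx = -(∂F/∂x)/(∂F/∂y) = -(y + 6)/(x + 1) = (-y - 6)/(x + 1)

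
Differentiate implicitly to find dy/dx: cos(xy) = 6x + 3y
Apply d/dx to both sides, remembering that y depends on x. Each occurrence of y therefore brings in a y' = dy/dx via the chain rule.

With F(x, y) equal to the left-hand side minus the right, differentiate F term by term:
  d/dx[-6x] = -6
  d/dx[-3y] = -3·y'
  d/dx[cos(xy)] = -(x·y' + y)·sin(xy)
Adding these up, d/dx[F] = 0 becomes
  (-y·sin(xy) - 6) + (-x·sin(xy) - 3)·y' = 0,
so isolating y',
  dy/dx = -(-y·sin(xy) - 6)/(-x·sin(xy) - 3) = -(y·sin(xy) + 6)/(x·sin(xy) + 3)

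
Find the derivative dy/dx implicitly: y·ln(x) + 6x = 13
Take d/dx of both sides. Since y is implicitly a function of x, the chain rule attaches a y' = dy/dx factor whenever we differentiate through y.

Set F(x, y) = (left side) − (right side), so the curve is F = 0. Differentiating each term of F:
  d/dx[6x] = 6
  d/dx[y·ln(x)] = y'·ln(x) + y/x
  d/dx[-13] = 0

Collecting, the y'-free part is the partial derivative in x and the y' coefficient is the partial derivative in y:
  ∂F/∂x = 6 + y/x
  ∂F/∂y = ln(x)

so d/dx[F(x, y(x))] = ∂F/∂x + (∂F/∂y)·y' = 0. Rearranging,
  dy/dx = -(∂F/∂x)/(∂F/∂y) = -(6 + y/x)/(ln(x))
        = -((6x + y)/x)/(ln(x)) = (-6x - y)/(x·ln(x))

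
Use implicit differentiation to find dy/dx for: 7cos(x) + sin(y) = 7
Take d/dx of both sides. Since y is implicitly a function of x, the chain rule attaches a y' = dy/dx factor whenever we differentiate through y.

Set F(x, y) = (left side) − (right side), so the curve is F = 0. Differentiating each term of F:
  d/dx[sin(y)] = y'·cos(y)
  d/dx[7cos(x)] = -7sin(x)
  d/dx[-7] = 0

Collecting, the y'-free part is the partial derivative in x and the y' coefficient is the partial derivative in y:
  ∂F/∂x = -7sin(x)
  ∂F/∂y = cos(y)

so d/dx[F(x, y(x))] = ∂F/∂x + (∂F/∂y)·y' = 0. Rearranging,
  dy/dx = -(∂F/∂x)/(∂F/∂y) = -(-7sin(x))/(cos(y)) = 7sin(x)/cos(y)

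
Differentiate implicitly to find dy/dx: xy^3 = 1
Differentiate the relation implicitly: treat y = y(x) and apply the chain rule, so every y-derivative picks up a y' = dy/dx factor.

With everything moved to the left-hand side, differentiate term by term:
  d/dx[xy^3] = 3xy^2·y' + y^3
  d/dx[-1] = 0

Separating the contributions that come from x directly and those that come through y:
  without y':      y^3
  multiplying y':  3xy^2

so (y^3) + (3xy^2)·y' = 0, and therefore
  dy/dx = -(y^3)/(3xy^2) = -y/(3x)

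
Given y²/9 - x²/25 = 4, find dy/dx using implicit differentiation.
Differentiate the relation implicitly: treat y = y(x) and apply the chain rule, so every y-derivative picks up a y' = dy/dx factor.

With everything moved to the left-hand side, differentiate term by term:
  d/dx[-x^2/25] = -2x/25
  d/dx[y^2/9] = 2y·y'/9
  d/dx[-4] = 0

Separating the contributions that come from x directly and those that come through y:
  without y':      -2x/25
  multiplying y':  2y/9

so (-2x/25) + (2y/9)·y' = 0, and therefore
  dy/dx = -(-2x/25)/(2y/9) = 9x/(25y)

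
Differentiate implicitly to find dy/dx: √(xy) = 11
Differentiate both sides with respect to x, treating y as y(x). By the chain rule, any term containing y contributes a factor of y' = dy/dx when we differentiate it.

Move every term to one side and write the relation as F(x, y) = 0. Term by term,
  d/dx[√(xy)] = √(xy)(x·y'/2 + y/2)/(xy)
  d/dx[-11] = 0

The pieces without y' make up ∂F/∂x and the coefficient of y' is ∂F/∂y:
  ∂F/∂x = √(xy)/(2x),
  ∂F/∂y = √(xy)/(2y).

Since d/dx[F] = ∂F/∂x + (∂F/∂y)·y' = 0, solve for y':
  (∂F/∂y)·y' = -∂F/∂x
  dy/dx = -(∂F/∂x)/(∂F/∂y) = -(√(xy)/(2x))/(√(xy)/(2y)) = -y/x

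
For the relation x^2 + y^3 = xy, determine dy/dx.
Take d/dx of both sides. Since y is implicitly a function of x, the chain rule attaches a y' = dy/dx factor whenever we differentiate through y.

Set F(x, y) = (left side) − (right side), so the curve is F = 0. Differentiating each term of F:
  d/dx[x^2] = 2x
  d/dx[-xy] = -x·y' - y
  d/dx[y^3] = 3y^2·y'

Collecting, the y'-free part is the partial derivative in x and the y' coefficient is the partial derivative in y:
  ∂F/∂x = 2x - y
  ∂F/∂y = -x + 3y^2

so d/dx[F(x, y(x))] = ∂F/∂x + (∂F/∂y)·y' = 0. Rearranging,
  dy/dx = -(∂F/∂x)/(∂F/∂y) = -(2x - y)/(-x + 3y^2) = (2x - y)/(x - 3y^2)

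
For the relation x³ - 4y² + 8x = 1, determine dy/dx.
Apply d/dx to both sides, remembering that y depends on x. Each occurrence of y therefore brings in a y' = dy/dx via the chain rule.

With F(x, y) equal to the left-hand side minus the right, differentiate F term by term:
  d/dx[x^3] = 3x^2
  d/dx[8x] = 8
  d/dx[-4y^2] = -8y·y'
  d/dx[-1] = 0
Adding these up, d/dx[F] = 0 becomes
  (3x^2 + 8) + (-8y)·y' = 0,
so isolating y',
  dy/dx = -(3x^2 + 8)/(-8y) = (3x^2 + 8)/(8y)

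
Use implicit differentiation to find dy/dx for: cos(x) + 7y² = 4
Apply d/dx to both sides, remembering that y depends on x. Each occurrence of y therefore brings in a y' = dy/dx via the chain rule.

With F(x, y) equal to the left-hand side minus the right, differentiate F term by term:
  d/dx[7y^2] = 14y·y'
  d/dx[cos(x)] = -sin(x)
  d/dx[-4] = 0
Adding these up, d/dx[F] = 0 becomes
  (-sin(x)) + (14y)·y' = 0,
so isolating y',
  dy/dx = -(-sin(x))/(14y) = sin(x)/(14y)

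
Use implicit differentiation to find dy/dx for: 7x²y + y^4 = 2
Differentiate the relation implicitly: treat y = y(x) and apply the chain rule, so every y-derivative picks up a y' = dy/dx factor.

With everything moved to the left-hand side, differentiate term by term:
  d/dx[7x^2y] = 7x^2·y' + 14xy
  d/dx[y^4] = 4y^3·y'
  d/dx[-2] = 0

Separating the contributions that come from x directly and those that come through y:
  without y':      14xy
  multiplying y':  7x^2 + 4y^3

so (14xy) + (7x^2 + 4y^3)·y' = 0, and therefore
  dy/dx = -(14xy)/(7x^2 + 4y^3) = -14xy/(7x^2 + 4y^3)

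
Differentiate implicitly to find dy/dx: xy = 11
Take d/dx of both sides. Since y is implicitly a function of x, the chain rule attaches a y' = dy/dx factor whenever we differentiate through y.

Set F(x, y) = (left side) − (right side), so the curve is F = 0. Differentiating each term of F:
  d/dx[xy] = x·y' + y
  d/dx[-11] = 0

Collecting, the y'-free part is the partial derivative in x and the y' coefficient is the partial derivative in y:
  ∂F/∂x = y
  ∂F/∂y = x

so d/dx[F(x, y(x))] = ∂F/∂x + (∂F/∂y)·y' = 0. Rearranging,
  dy/dx = -(∂F/∂x)/(∂F/∂y) = -(y)/(x) = -y/x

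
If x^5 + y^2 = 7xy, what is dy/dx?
Take d/dx of both sides. Since y is implicitly a function of x, the chain rule attaches a y' = dy/dx factor whenever we differentiate through y.

Set F(x, y) = (left side) − (right side), so the curve is F = 0. Differentiating each term of F:
  d/dx[x^5] = 5x^4
  d/dx[-7xy] = -7x·y' - 7y
  d/dx[y^2] = 2y·y'

Collecting, the y'-free part is the partial derivative in x and the y' coefficient is the partial derivative in y:
  ∂F/∂x = 5x^4 - 7y
  ∂F/∂y = -7x + 2y

so d/dx[F(x, y(x))] = ∂F/∂x + (∂F/∂y)·y' = 0. Rearranging,
  dy/dx = -(∂F/∂x)/(∂F/∂y) = -(5x^4 - 7y)/(-7x + 2y) = (5x^4 - 7y)/(7x - 2y)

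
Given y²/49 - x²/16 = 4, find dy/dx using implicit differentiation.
Differentiate both sides with respect to x, treating y as y(x). By the chain rule, any term containing y contributes a factor of y' = dy/dx when we differentiate it.

Move every term to one side and write the relation as F(x, y) = 0. Term by term,
  d/dx[-x^2/16] = -x/8
  d/dx[y^2/49] = 2y·y'/49
  d/dx[-4] = 0

The pieces without y' make up ∂F/∂x and the coefficient of y' is ∂F/∂y:
  ∂F/∂x = -x/8,
  ∂F/∂y = 2y/49.

Since d/dx[F] = ∂F/∂x + (∂F/∂y)·y' = 0, solve for y':
  (∂F/∂y)·y' = -∂F/∂x
  dy/dx = -(∂F/∂x)/(∂F/∂y) = -(-x/8)/(2y/49) = 49x/(16y)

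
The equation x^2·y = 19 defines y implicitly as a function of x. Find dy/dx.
Differentiate the relation implicitly: treat y = y(x) and apply the chain rule, so every y-derivative picks up a y' = dy/dx factor.

With everything moved to the left-hand side, differentiate term by term:
  d/dx[x^2y] = x^2·y' + 2xy
  d/dx[-19] = 0

Separating the contributions that come from x directly and those that come through y:
  without y':      2xy
  multiplying y':  x^2

so (2xy) + (x^2)·y' = 0, and therefore
  dy/dx = -(2xy)/(x^2) = -2y/x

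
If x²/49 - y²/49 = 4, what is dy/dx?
Differentiate the relation implicitly: treat y = y(x) and apply the chain rule, so every y-derivative picks up a y' = dy/dx factor.

With everything moved to the left-hand side, differentiate term by term:
  d/dx[x^2/49] = 2x/49
  d/dx[-y^2/49] = -2y·y'/49
  d/dx[-4] = 0

Separating the contributions that come from x directly and those that come through y:
  without y':      2x/49
  multiplying y':  -2y/49

so (2x/49) + (-2y/49)·y' = 0, and therefore
  dy/dx = -(2x/49)/(-2y/49) = x/y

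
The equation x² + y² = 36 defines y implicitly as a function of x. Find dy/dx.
Take d/dx of both sides. Since y is implicitly a function of x, the chain rule attaches a y' = dy/dx factor whenever we differentiate through y.

Set F(x, y) = (left side) − (right side), so the curve is F = 0. Differentiating each term of F:
  d/dx[x^2] = 2x
  d/dx[y^2] = 2y·y'
  d/dx[-36] = 0

Collecting, the y'-free part is the partial derivative in x and the y' coefficient is the partial derivative in y:
  ∂F/∂x = 2x
  ∂F/∂y = 2y

so d/dx[F(x, y(x))] = ∂F/∂x + (∂F/∂y)·y' = 0. Rearranging,
  dy/dx = -(∂F/∂x)/(∂F/∂y) = -(2x)/(2y) = -x/y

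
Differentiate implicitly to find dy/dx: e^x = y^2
Differentiate both sides with respect to x, treating y as y(x). By the chain rule, any term containing y contributes a factor of y' = dy/dx when we differentiate it.

Move every term to one side and write the relation as F(x, y) = 0. Term by term,
  d/dx[-y^2] = -2y·y'
  d/dx[e^(x)] = e^(x)

The pieces without y' make up ∂F/∂x and the coefficient of y' is ∂F/∂y:
  ∂F/∂x = e^(x),
  ∂F/∂y = -2y.

Since d/dx[F] = ∂F/∂x + (∂F/∂y)·y' = 0, solve for y':
  (∂F/∂y)·y' = -∂F/∂x
  dy/dx = -(∂F/∂x)/(∂F/∂y) = -(e^(x))/(-2y) = e^(x)/(2y)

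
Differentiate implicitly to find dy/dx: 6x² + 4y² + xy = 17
Differentiate both sides with respect to x, treating y as y(x). By the chain rule, any term containing y contributes a factor of y' = dy/dx when we differentiate it.

Move every term to one side and write the relation as F(x, y) = 0. Term by term,
  d/dx[6x^2] = 12x
  d/dx[xy] = x·y' + y
  d/dx[4y^2] = 8y·y'
  d/dx[-17] = 0

The pieces without y' make up ∂F/∂x and the coefficient of y' is ∂F/∂y:
  ∂F/∂x = 12x + y,
  ∂F/∂y = x + 8y.

Since d/dx[F] = ∂F/∂x + (∂F/∂y)·y' = 0, solve for y':
  (∂F/∂y)·y' = -∂F/∂x
  dy/dx = -(∂F/∂x)/(∂F/∂y) = -(12x + y)/(x + 8y) = (-12x - y)/(x + 8y)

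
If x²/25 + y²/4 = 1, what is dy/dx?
Take d/dx of both sides. Since y is implicitly a function of x, the chain rule attaches a y' = dy/dx factor whenever we differentiate through y.

Set F(x, y) = (left side) − (right side), so the curve is F = 0. Differentiating each term of F:
  d/dx[x^2/25] = 2x/25
  d/dx[y^2/4] = y·y'/2
  d/dx[-1] = 0

Collecting, the y'-free part is the partial derivative in x and the y' coefficient is the partial derivative in y:
  ∂F/∂x = 2x/25
  ∂F/∂y = y/2

so d/dx[F(x, y(x))] = ∂F/∂x + (∂F/∂y)·y' = 0. Rearranging,
  dy/dx = -(∂F/∂x)/(∂F/∂y) = -(2x/25)/(y/2) = -4x/(25y)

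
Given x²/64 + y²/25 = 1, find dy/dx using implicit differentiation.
Differentiate the relation implicitly: treat y = y(x) and apply the chain rule, so every y-derivative picks up a y' = dy/dx factor.

With everything moved to the left-hand side, differentiate term by term:
  d/dx[x^2/64] = x/32
  d/dx[y^2/25] = 2y·y'/25
  d/dx[-1] = 0

Separating the contributions that come from x directly and those that come through y:
  without y':      x/32
  multiplying y':  2y/25

so (x/32) + (2y/25)·y' = 0, and therefore
  dy/dx = -(x/32)/(2y/25) = -25x/(64y)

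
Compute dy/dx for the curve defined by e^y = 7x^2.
Differentiate the relation implicitly: treat y = y(x) and apply the chain rule, so every y-derivative picks up a y' = dy/dx factor.

With everything moved to the left-hand side, differentiate term by term:
  d/dx[-7x^2] = -14x
  d/dx[e^(y)] = y'·e^(y)

Separating the contributions that come from x directly and those that come through y:
  without y':      -14x
  multiplying y':  e^(y)

so (-14x) + (e^(y))·y' = 0, and therefore
  dy/dx = -(-14x)/(e^(y)) = 14x·e^(-y)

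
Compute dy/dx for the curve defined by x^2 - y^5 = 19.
Apply d/dx to both sides, remembering that y depends on x. Each occurrence of y therefore brings in a y' = dy/dx via the chain rule.

With F(x, y) equal to the left-hand side minus the right, differentiate F term by term:
  d/dx[x^2] = 2x
  d/dx[-y^5] = -5y^4·y'
  d/dx[-19] = 0
Adding these up, d/dx[F] = 0 becomes
  (2x) + (-5y^4)·y' = 0,
so isolating y',
  dy/dx = -(2x)/(-5y^4) = 2x/(5y^4)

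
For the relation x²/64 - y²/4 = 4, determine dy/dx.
Take d/dx of both sides. Since y is implicitly a function of x, the chain rule attaches a y' = dy/dx factor whenever we differentiate through y.

Set F(x, y) = (left side) − (right side), so the curve is F = 0. Differentiating each term of F:
  d/dx[x^2/64] = x/32
  d/dx[-y^2/4] = -y·y'/2
  d/dx[-4] = 0

Collecting, the y'-free part is the partial derivative in x and the y' coefficient is the partial derivative in y:
  ∂F/∂x = x/32
  ∂F/∂y = -y/2

so d/dx[F(x, y(x))] = ∂F/∂x + (∂F/∂y)·y' = 0. Rearranging,
  dy/dx = -(∂F/∂x)/(∂F/∂y) = -(x/32)/(-y/2) = x/(16y)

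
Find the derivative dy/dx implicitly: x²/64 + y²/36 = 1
Apply d/dx to both sides, remembering that y depends on x. Each occurrence of y therefore brings in a y' = dy/dx via the chain rule.

With F(x, y) equal to the left-hand side minus the right, differentiate F term by term:
  d/dx[x^2/64] = x/32
  d/dx[y^2/36] = y·y'/18
  d/dx[-1] = 0
Adding these up, d/dx[F] = 0 becomes
  (x/32) + (y/18)·y' = 0,
so isolating y',
  dy/dx = -(x/32)/(y/18) = -9x/(16y)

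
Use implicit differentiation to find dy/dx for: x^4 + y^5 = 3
Take d/dx of both sides. Since y is implicitly a function of x, the chain rule attaches a y' = dy/dx factor whenever we differentiate through y.

Set F(x, y) = (left side) − (right side), so the curve is F = 0. Differentiating each term of F:
  d/dx[x^4] = 4x^3
  d/dx[y^5] = 5y^4·y'
  d/dx[-3] = 0

Collecting, the y'-free part is the partial derivative in x and the y' coefficient is the partial derivative in y:
  ∂F/∂x = 4x^3
  ∂F/∂y = 5y^4

so d/dx[F(x, y(x))] = ∂F/∂x + (∂F/∂y)·y' = 0. Rearranging,
  dy/dx = -(∂F/∂x)/(∂F/∂y) = -(4x^3)/(5y^4) = -4x^3/(5y^4)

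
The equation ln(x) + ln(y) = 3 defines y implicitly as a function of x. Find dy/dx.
Differentiate the relation implicitly: treat y = y(x) and apply the chain rule, so every y-derivative picks up a y' = dy/dx factor.

With everything moved to the left-hand side, differentiate term by term:
  d/dx[ln(x)] = 1/x
  d/dx[ln(y)] = y'/y
  d/dx[-3] = 0

Separating the contributions that come from x directly and those that come through y:
  without y':      1/x
  multiplying y':  1/y

so (1/x) + (1/y)·y' = 0, and therefore
  dy/dx = -(1/x)/(1/y) = -y/x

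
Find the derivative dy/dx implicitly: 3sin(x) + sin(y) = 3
Take d/dx of both sides. Since y is implicitly a function of x, the chain rule attaches a y' = dy/dx factor whenever we differentiate through y.

Set F(x, y) = (left side) − (right side), so the curve is F = 0. Differentiating each term of F:
  d/dx[3sin(x)] = 3cos(x)
  d/dx[sin(y)] = y'·cos(y)
  d/dx[-3] = 0

Collecting, the y'-free part is the partial derivative in x and the y' coefficient is the partial derivative in y:
  ∂F/∂x = 3cos(x)
  ∂F/∂y = cos(y)

so d/dx[F(x, y(x))] = ∂F/∂x + (∂F/∂y)·y' = 0. Rearranging,
  dy/dx = -(∂F/∂x)/(∂F/∂y) = -(3cos(x))/(cos(y)) = -3cos(x)/cos(y)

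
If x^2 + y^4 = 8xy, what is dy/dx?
Differentiate the relation implicitly: treat y = y(x) and apply the chain rule, so every y-derivative picks up a y' = dy/dx factor.

With everything moved to the left-hand side, differentiate term by term:
  d/dx[x^2] = 2x
  d/dx[-8xy] = -8x·y' - 8y
  d/dx[y^4] = 4y^3·y'

Separating the contributions that come from x directly and those that come through y:
  without y':      2x - 8y
  multiplying y':  -8x + 4y^3

so (2x - 8y) + (-8x + 4y^3)·y' = 0, and therefore
  dy/dx = -(2x - 8y)/(-8x + 4y^3) = (x - 4y)/(2(2x - y^3))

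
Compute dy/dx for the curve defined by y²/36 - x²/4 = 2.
Differentiate the relation implicitly: treat y = y(x) and apply the chain rule, so every y-derivative picks up a y' = dy/dx factor.

With everything moved to the left-hand side, differentiate term by term:
  d/dx[-x^2/4] = -x/2
  d/dx[y^2/36] = y·y'/18
  d/dx[-2] = 0

Separating the contributions that come from x directly and those that come through y:
  without y':      -x/2
  multiplying y':  y/18

so (-x/2) + (y/18)·y' = 0, and therefore
  dy/dx = -(-x/2)/(y/18) = 9x/y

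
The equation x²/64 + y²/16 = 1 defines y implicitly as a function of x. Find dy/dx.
Differentiate both sides with respect to x, treating y as y(x). By the chain rule, any term containing y contributes a factor of y' = dy/dx when we differentiate it.

Move every term to one side and write the relation as F(x, y) = 0. Term by term,
  d/dx[x^2/64] = x/32
  d/dx[y^2/16] = y·y'/8
  d/dx[-1] = 0

The pieces without y' make up ∂F/∂x and the coefficient of y' is ∂F/∂y:
  ∂F/∂x = x/32,
  ∂F/∂y = y/8.

Since d/dx[F] = ∂F/∂x + (∂F/∂y)·y' = 0, solve for y':
  (∂F/∂y)·y' = -∂F/∂x
  dy/dx = -(∂F/∂x)/(∂F/∂y) = -(x/32)/(y/8) = -x/(4y)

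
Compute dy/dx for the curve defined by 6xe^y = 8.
Differentiate the relation implicitly: treat y = y(x) and apply the chain rule, so every y-derivative picks up a y' = dy/dx factor.

With everything moved to the left-hand side, differentiate term by term:
  d/dx[6x·e^(y)] = 6x·y'·e^(y) + 6e^(y)
  d/dx[-8] = 0

Separating the contributions that come from x directly and those that come through y:
  without y':      6e^(y)
  multiplying y':  6x·e^(y)

so (6e^(y)) + (6x·e^(y))·y' = 0, and therefore
  dy/dx = -(6e^(y))/(6x·e^(y)) = -1/x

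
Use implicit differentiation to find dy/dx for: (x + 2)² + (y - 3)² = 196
Differentiate the relation implicitly: treat y = y(x) and apply the chain rule, so every y-derivative picks up a y' = dy/dx factor.

With everything moved to the left-hand side, differentiate term by term:
  d/dx[(x + 2)^2] = 2x + 4
  d/dx[(y - 3)^2] = 2·y'(y - 3)
  d/dx[-196] = 0

Separating the contributions that come from x directly and those that come through y:
  without y':      2x + 4
  multiplying y':  2y - 6

so (2x + 4) + (2y - 6)·y' = 0, and therefore
  dy/dx = -(2x + 4)/(2y - 6) = (-x - 2)/(y - 3)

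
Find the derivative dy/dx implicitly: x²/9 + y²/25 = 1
Apply d/dx to both sides, remembering that y depends on x. Each occurrence of y therefore brings in a y' = dy/dx via the chain rule.

With F(x, y) equal to the left-hand side minus the right, differentiate F term by term:
  d/dx[x^2/9] = 2x/9
  d/dx[y^2/25] = 2y·y'/25
  d/dx[-1] = 0
Adding these up, d/dx[F] = 0 becomes
  (2x/9) + (2y/25)·y' = 0,
so isolating y',
  dy/dx = -(2x/9)/(2y/25) = -25x/(9y)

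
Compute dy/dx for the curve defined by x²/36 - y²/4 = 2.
Take d/dx of both sides. Since y is implicitly a function of x, the chain rule attaches a y' = dy/dx factor whenever we differentiate through y.

Set F(x, y) = (left side) − (right side), so the curve is F = 0. Differentiating each term of F:
  d/dx[x^2/36] = x/18
  d/dx[-y^2/4] = -y·y'/2
  d/dx[-2] = 0

Collecting, the y'-free part is the partial derivative in x and the y' coefficient is the partial derivative in y:
  ∂F/∂x = x/18
  ∂F/∂y = -y/2

so d/dx[F(x, y(x))] = ∂F/∂x + (∂F/∂y)·y' = 0. Rearranging,
  dy/dx = -(∂F/∂x)/(∂F/∂y) = -(x/18)/(-y/2) = x/(9y)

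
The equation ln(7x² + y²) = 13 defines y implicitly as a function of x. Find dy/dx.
Apply d/dx to both sides, remembering that y depends on x. Each occurrence of y therefore brings in a y' = dy/dx via the chain rule.

With F(x, y) equal to the left-hand side minus the right, differentiate F term by term:
  d/dx[ln(7x^2 + y^2)] = (14x + 2y·y')/(7x^2 + y^2)
  d/dx[-13] = 0
Adding these up, d/dx[F] = 0 becomes
  (14x/(7x^2 + y^2)) + (2y/(7x^2 + y^2))·y' = 0,
so isolating y',
  dy/dx = -(14x/(7x^2 + y^2))/(2y/(7x^2 + y^2)) = -7x/y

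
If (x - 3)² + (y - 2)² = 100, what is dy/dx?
Take d/dx of both sides. Since y is implicitly a function of x, the chain rule attaches a y' = dy/dx factor whenever we differentiate through y.

Set F(x, y) = (left side) − (right side), so the curve is F = 0. Differentiating each term of F:
  d/dx[(x - 3)^2] = 2x - 6
  d/dx[(y - 2)^2] = 2·y'(y - 2)
  d/dx[-100] = 0

Collecting, the y'-free part is the partial derivative in x and the y' coefficient is the partial derivative in y:
  ∂F/∂x = 2x - 6
  ∂F/∂y = 2y - 4

so d/dx[F(x, y(x))] = ∂F/∂x + (∂F/∂y)·y' = 0. Rearranging,
  dy/dx = -(∂F/∂x)/(∂F/∂y) = -(2x - 6)/(2y - 4) = (3 - x)/(y - 2)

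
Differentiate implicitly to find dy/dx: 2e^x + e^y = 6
Take d/dx of both sides. Since y is implicitly a function of x, the chain rule attaches a y' = dy/dx factor whenever we differentiate through y.

Set F(x, y) = (left side) − (right side), so the curve is F = 0. Differentiating each term of F:
  d/dx[2e^(x)] = 2e^(x)
  d/dx[e^(y)] = y'·e^(y)
  d/dx[-6] = 0

Collecting, the y'-free part is the partial derivative in x and the y' coefficient is the partial derivative in y:
  ∂F/∂x = 2e^(x)
  ∂F/∂y = e^(y)

so d/dx[F(x, y(x))] = ∂F/∂x + (∂F/∂y)·y' = 0. Rearranging,
  dy/dx = -(∂F/∂x)/(∂F/∂y) = -(2e^(x))/(e^(y)) = -2e^(x - y)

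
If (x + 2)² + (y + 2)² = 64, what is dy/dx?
Differentiate the relation implicitly: treat y = y(x) and apply the chain rule, so every y-derivative picks up a y' = dy/dx factor.

With everything moved to the left-hand side, differentiate term by term:
  d/dx[(x + 2)^2] = 2x + 4
  d/dx[(y + 2)^2] = 2·y'(y + 2)
  d/dx[-64] = 0

Separating the contributions that come from x directly and those that come through y:
  without y':      2x + 4
  multiplying y':  2y + 4

so (2x + 4) + (2y + 4)·y' = 0, and therefore
  dy/dx = -(2x + 4)/(2y + 4) = (-x - 2)/(y + 2)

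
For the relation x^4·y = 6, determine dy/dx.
Take d/dx of both sides. Since y is implicitly a function of x, the chain rule attaches a y' = dy/dx factor whenever we differentiate through y.

Set F(x, y) = (left side) − (right side), so the curve is F = 0. Differentiating each term of F:
  d/dx[x^4y] = x^4·y' + 4x^3y
  d/dx[-6] = 0

Collecting, the y'-free part is the partial derivative in x and the y' coefficient is the partial derivative in y:
  ∂F/∂x = 4x^3y
  ∂F/∂y = x^4

so d/dx[F(x, y(x))] = ∂F/∂x + (∂F/∂y)·y' = 0. Rearranging,
  dy/dx = -(∂F/∂x)/(∂F/∂y) = -(4x^3y)/(x^4) = -4y/x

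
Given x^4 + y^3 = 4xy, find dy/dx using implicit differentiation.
Differentiate both sides with respect to x, treating y as y(x). By the chain rule, any term containing y contributes a factor of y' = dy/dx when we differentiate it.

Move every term to one side and write the relation as F(x, y) = 0. Term by term,
  d/dx[x^4] = 4x^3
  d/dx[-4xy] = -4x·y' - 4y
  d/dx[y^3] = 3y^2·y'

The pieces without y' make up ∂F/∂x and the coefficient of y' is ∂F/∂y:
  ∂F/∂x = 4x^3 - 4y,
  ∂F/∂y = -4x + 3y^2.

Since d/dx[F] = ∂F/∂x + (∂F/∂y)·y' = 0, solve for y':
  (∂F/∂y)·y' = -∂F/∂x
  dy/dx = -(∂F/∂x)/(∂F/∂y) = -(4x^3 - 4y)/(-4x + 3y^2) = 4(x^3 - y)/(4x - 3y^2)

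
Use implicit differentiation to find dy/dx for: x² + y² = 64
Differentiate the relation implicitly: treat y = y(x) and apply the chain rule, so every y-derivative picks up a y' = dy/dx factor.

With everything moved to the left-hand side, differentiate term by term:
  d/dx[x^2] = 2x
  d/dx[y^2] = 2y·y'
  d/dx[-64] = 0

Separating the contributions that come from x directly and those that come through y:
  without y':      2x
  multiplying y':  2y

so (2x) + (2y)·y' = 0, and therefore
  dy/dx = -(2x)/(2y) = -x/y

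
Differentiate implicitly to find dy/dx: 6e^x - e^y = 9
Differentiate the relation implicitly: treat y = y(x) and apply the chain rule, so every y-derivative picks up a y' = dy/dx factor.

With everything moved to the left-hand side, differentiate term by term:
  d/dx[6e^(x)] = 6e^(x)
  d/dx[-e^(y)] = -y'·e^(y)
  d/dx[-9] = 0

Separating the contributions that come from x directly and those that come through y:
  without y':      6e^(x)
  multiplying y':  -e^(y)

so (6e^(x)) + (-e^(y))·y' = 0, and therefore
  dy/dx = -(6e^(x))/(-e^(y)) = 6e^(x - y)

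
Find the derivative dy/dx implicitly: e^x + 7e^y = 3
Differentiate both sides with respect to x, treating y as y(x). By the chain rule, any term containing y contributes a factor of y' = dy/dx when we differentiate it.

Move every term to one side and write the relation as F(x, y) = 0. Term by term,
  d/dx[e^(x)] = e^(x)
  d/dx[7e^(y)] = 7·y'·e^(y)
  d/dx[-3] = 0

The pieces without y' make up ∂F/∂x and the coefficient of y' is ∂F/∂y:
  ∂F/∂x = e^(x),
  ∂F/∂y = 7e^(y).

Since d/dx[F] = ∂F/∂x + (∂F/∂y)·y' = 0, solve for y':
  (∂F/∂y)·y' = -∂F/∂x
  dy/dx = -(∂F/∂x)/(∂F/∂y) = -(e^(x))/(7e^(y)) = -e^(x - y)/7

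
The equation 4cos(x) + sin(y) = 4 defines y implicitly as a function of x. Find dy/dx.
Differentiate the relation implicitly: treat y = y(x) and apply the chain rule, so every y-derivative picks up a y' = dy/dx factor.

With everything moved to the left-hand side, differentiate term by term:
  d/dx[sin(y)] = y'·cos(y)
  d/dx[4cos(x)] = -4sin(x)
  d/dx[-4] = 0

Separating the contributions that come from x directly and those that come through y:
  without y':      -4sin(x)
  multiplying y':  cos(y)

so (-4sin(x)) + (cos(y))·y' = 0, and therefore
  dy/dx = -(-4sin(x))/(cos(y)) = 4sin(x)/cos(y)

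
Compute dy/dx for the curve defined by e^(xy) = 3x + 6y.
Take d/dx of both sides. Since y is implicitly a function of x, the chain rule attaches a y' = dy/dx factor whenever we differentiate through y.

Set F(x, y) = (left side) − (right side), so the curve is F = 0. Differentiating each term of F:
  d/dx[-3x] = -3
  d/dx[-6y] = -6·y'
  d/dx[e^(xy)] = (x·y' + y)·e^(xy)

Collecting, the y'-free part is the partial derivative in x and the y' coefficient is the partial derivative in y:
  ∂F/∂x = y·e^(xy) - 3
  ∂F/∂y = x·e^(xy) - 6

so d/dx[F(x, y(x))] = ∂F/∂x + (∂F/∂y)·y' = 0. Rearranging,
  dy/dx = -(∂F/∂x)/(∂F/∂y) = -(y·e^(xy) - 3)/(x·e^(xy) - 6) = (-y·e^(xy) + 3)/(x·e^(xy) - 6)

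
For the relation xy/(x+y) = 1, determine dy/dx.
Apply d/dx to both sides, remembering that y depends on x. Each occurrence of y therefore brings in a y' = dy/dx via the chain rule.

With F(x, y) equal to the left-hand side minus the right, differentiate F term by term:
  d/dx[xy/(x + y)] = xy(-y' - 1)/(x + y)^2 + x·y'/(x + y) + y/(x + y)
  d/dx[-1] = 0
Adding these up, d/dx[F] = 0 becomes
  (-xy/(x + y)^2 + y/(x + y)) + (-xy/(x + y)^2 + x/(x + y))·y' = 0,
so isolating y',
  dy/dx = -(-xy/(x + y)^2 + y/(x + y))/(-xy/(x + y)^2 + x/(x + y))
        = -(y^2/(x + y)^2)/(x^2/(x + y)^2) = -y^2/x^2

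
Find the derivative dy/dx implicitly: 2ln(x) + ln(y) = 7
Differentiate the relation implicitly: treat y = y(x) and apply the chain rule, so every y-derivative picks up a y' = dy/dx factor.

With everything moved to the left-hand side, differentiate term by term:
  d/dx[2ln(x)] = 2/x
  d/dx[ln(y)] = y'/y
  d/dx[-7] = 0

Separating the contributions that come from x directly and those that come through y:
  without y':      2/x
  multiplying y':  1/y

so (2/x) + (1/y)·y' = 0, and therefore
  dy/dx = -(2/x)/(1/y) = -2y/x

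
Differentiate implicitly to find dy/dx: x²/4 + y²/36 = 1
Differentiate both sides with respect to x, treating y as y(x). By the chain rule, any term containing y contributes a factor of y' = dy/dx when we differentiate it.

Move every term to one side and write the relation as F(x, y) = 0. Term by term,
  d/dx[x^2/4] = x/2
  d/dx[y^2/36] = y·y'/18
  d/dx[-1] = 0

The pieces without y' make up ∂F/∂x and the coefficient of y' is ∂F/∂y:
  ∂F/∂x = x/2,
  ∂F/∂y = y/18.

Since d/dx[F] = ∂F/∂x + (∂F/∂y)·y' = 0, solve for y':
  (∂F/∂y)·y' = -∂F/∂x
  dy/dx = -(∂F/∂x)/(∂F/∂y) = -(x/2)/(y/18) = -9x/y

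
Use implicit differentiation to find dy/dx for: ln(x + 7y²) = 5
Take d/dx of both sides. Since y is implicitly a function of x, the chain rule attaches a y' = dy/dx factor whenever we differentiate through y.

Set F(x, y) = (left side) − (right side), so the curve is F = 0. Differentiating each term of F:
  d/dx[ln(x + 7y^2)] = (14y·y' + 1)/(x + 7y^2)
  d/dx[-5] = 0

Collecting, the y'-free part is the partial derivative in x and the y' coefficient is the partial derivative in y:
  ∂F/∂x = 1/(x + 7y^2)
  ∂F/∂y = 14y/(x + 7y^2)

so d/dx[F(x, y(x))] = ∂F/∂x + (∂F/∂y)·y' = 0. Rearranging,
  dy/dx = -(∂F/∂x)/(∂F/∂y) = -(1/(x + 7y^2))/(14y/(x + 7y^2)) = -1/(14y)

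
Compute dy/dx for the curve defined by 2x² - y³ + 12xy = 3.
Apply d/dx to both sides, remembering that y depends on x. Each occurrence of y therefore brings in a y' = dy/dx via the chain rule.

With F(x, y) equal to the left-hand side minus the right, differentiate F term by term:
  d/dx[2x^2] = 4x
  d/dx[12xy] = 12x·y' + 12y
  d/dx[-y^3] = -3y^2·y'
  d/dx[-3] = 0
Adding these up, d/dx[F] = 0 becomes
  (4x + 12y) + (12x - 3y^2)·y' = 0,
so isolating y',
  dy/dx = -(4x + 12y)/(12x - 3y^2) = 4(-x - 3y)/(3(4x - y^2))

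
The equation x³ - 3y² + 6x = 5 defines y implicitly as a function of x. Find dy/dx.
Differentiate both sides with respect to x, treating y as y(x). By the chain rule, any term containing y contributes a factor of y' = dy/dx when we differentiate it.

Move every term to one side and write the relation as F(x, y) = 0. Term by term,
  d/dx[x^3] = 3x^2
  d/dx[6x] = 6
  d/dx[-3y^2] = -6y·y'
  d/dx[-5] = 0

The pieces without y' make up ∂F/∂x and the coefficient of y' is ∂F/∂y:
  ∂F/∂x = 3x^2 + 6,
  ∂F/∂y = -6y.

Since d/dx[F] = ∂F/∂x + (∂F/∂y)·y' = 0, solve for y':
  (∂F/∂y)·y' = -∂F/∂x
  dy/dx = -(∂F/∂x)/(∂F/∂y) = -(3x^2 + 6)/(-6y) = (x^2 + 2)/(2y)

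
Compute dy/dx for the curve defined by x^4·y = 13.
Differentiate the relation implicitly: treat y = y(x) and apply the chain rule, so every y-derivative picks up a y' = dy/dx factor.

With everything moved to the left-hand side, differentiate term by term:
  d/dx[x^4y] = x^4·y' + 4x^3y
  d/dx[-13] = 0

Separating the contributions that come from x directly and those that come through y:
  without y':      4x^3y
  multiplying y':  x^4

so (4x^3y) + (x^4)·y' = 0, and therefore
  dy/dx = -(4x^3y)/(x^4) = -4y/x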